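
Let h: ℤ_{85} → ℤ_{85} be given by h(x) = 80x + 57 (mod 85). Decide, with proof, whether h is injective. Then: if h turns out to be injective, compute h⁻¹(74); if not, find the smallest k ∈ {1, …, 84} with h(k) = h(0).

We have gcd(80, 85) = 5 > 1. Taking x_1 = 0 and x_2 = 17: h(0) = 57 and h(17) = 80·17 + 57 = 1417 ≡ 57 (mod 85).
So h(0) = h(17) while 0 ≠ 17, so h is not injective.
Since h is not injective, we find the least positive k with h(k) = h(0): this means 80k ≡ 0 (mod 85), i.e. 85 ∣ 80k. Since gcd(80, 85) = 5, dividing through by 5 this holds exactly when 17 ∣ 16k, and as gcd(16, 17) = 1, exactly when 17 ∣ k.
The smallest positive such k is 17.

17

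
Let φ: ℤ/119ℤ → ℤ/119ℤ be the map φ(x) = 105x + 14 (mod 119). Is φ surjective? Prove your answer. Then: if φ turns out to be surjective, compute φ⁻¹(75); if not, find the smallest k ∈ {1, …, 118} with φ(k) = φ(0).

By definition, surjectivity means every element of the codomain has a preimage under φ.
Since gcd(105, 119) = 7, we have 105x ≡ 0 (mod 7) for all x, so φ(x) ≡ 0 (mod 7).
But 1 ≢ 0 (mod 7), so 1 ∈ ℤ/119ℤ has no preimage. Thus φ is not surjective.
Since φ is not surjective, we find the least positive k with φ(k) = φ(0): this means 105k ≡ 0 (mod 119), i.e. 119 ∣ 105k. Since gcd(105, 119) = 7, dividing through by 7 this holds exactly when 17 ∣ 15k, and as gcd(15, 17) = 1, exactly when 17 ∣ k.
The smallest positive such k is 17.

17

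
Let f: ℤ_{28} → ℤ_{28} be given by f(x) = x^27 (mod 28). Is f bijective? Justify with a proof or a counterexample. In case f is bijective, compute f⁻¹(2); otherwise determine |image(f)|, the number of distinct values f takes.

f(2): Repeated squaring mod 28: 2^1 ≡ 2, 2^2 ≡ 2² = 4, 2^4 ≡ 4² = 16, 2^8 ≡ 16² = 256 ≡ 4, 2^16 ≡ 4² = 16. Since 27 = 16 + 8 + 2 + 1, 2^27 ≡ 16·4·4·2: 16·4 = 64 ≡ 8, then 8·4 = 32 ≡ 4, then 4·2 = 8. So 2^27 ≡ 8 (mod 28).
f(4): Repeated squaring mod 28: 4^1 ≡ 4, 4^2 ≡ 4² = 16, 4^4 ≡ 16² = 256 ≡ 4, 4^8 ≡ 4² = 16, 4^16 ≡ 16² = 256 ≡ 4. Since 27 = 16 + 8 + 2 + 1, 4^27 ≡ 4·16·16·4: 4·16 = 64 ≡ 8, then 8·16 = 128 ≡ 16, then 16·4 = 64 ≡ 8. So 4^27 ≡ 8 (mod 28).
So f(2) = f(4) = 8 while 2 ≠ 4, hence f is not injective, hence not bijective.
Since f is not bijective, we determine |image(f)|. Computing x^27 mod 28 for each x (by repeated squaring, reducing mod 28 at every step), the values f(0), f(1), …, f(27) are: 0, 1, 8, 27, 8, 13, 20, 7, 8, 1, 20, 15, 20, 13, 0, 15, 8, 13, 8, 27, 20, 21, 8, 15, 20, 1, 20, 27.
The distinct values are {0, 1, 7, 8, 13, 15, 20, 21, 27}; there are 9 of them.

9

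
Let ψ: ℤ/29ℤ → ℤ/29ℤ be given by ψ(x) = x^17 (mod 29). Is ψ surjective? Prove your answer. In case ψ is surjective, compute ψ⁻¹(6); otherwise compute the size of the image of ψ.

4

Since 29 is prime, the nonzero elements of ℤ/29ℤ form a cyclic group of order 28.
As gcd(17, 28) = 1, raising to the 17th power is a bijection on this group: if a^17 ≡ b^17 then (ab^{−1})^17 = 1, and the only element of order dividing gcd(17, 28) = 1 is 1, so a = b.
With ψ(0) = 0 this makes ψ injective on all of ℤ/29ℤ, hence bijective (finite equal-size domain and codomain). In particular ψ is surjective.
Since ψ is surjective, we find the preimage of 6. The inverse of x ↦ x^17 on (ℤ/29ℤ)^× is x ↦ x^5, because 17·5 = 85 = 3·28 + 1 ≡ 1 (mod 28) and x^{28} = 1 for x ≠ 0 (Fermat). So ψ⁻¹(6) = 6^5 mod 29.
Repeated squaring mod 29: 6^1 ≡ 6, 6^2 ≡ 6² = 36 ≡ 7, 6^4 ≡ 7² = 49 ≡ 20. Since 5 = 4 + 1, 6^5 ≡ 20·6: 20·6 = 120 ≡ 4. So 6^5 ≡ 4 (mod 29).
Hence ψ⁻¹(6) = 4.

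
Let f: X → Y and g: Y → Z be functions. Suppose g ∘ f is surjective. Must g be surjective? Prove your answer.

surjective

Let c ∈ Z. Since g ∘ f is surjective, some a ∈ X has g(f(a)) = c. Then b = f(a) ∈ Y satisfies g(b) = c. So g is surjective.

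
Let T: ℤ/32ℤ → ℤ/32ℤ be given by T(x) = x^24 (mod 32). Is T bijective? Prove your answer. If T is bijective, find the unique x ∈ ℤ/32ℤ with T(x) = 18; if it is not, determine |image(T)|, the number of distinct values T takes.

T(0) = 0^24 = 0.
T(2): Repeated squaring mod 32: 2^1 ≡ 2, 2^2 ≡ 2² = 4, 2^4 ≡ 4² = 16, 2^8 ≡ 16² = 256 ≡ 0, 2^16 ≡ 0² = 0. Since 24 = 16 + 8, 2^24 ≡ 0·0: 0·0 = 0. So 2^24 ≡ 0 (mod 32).
So T(0) = T(2) = 0 while 0 ≠ 2, therefore T is not injective, hence not bijective.
Since T is not bijective, we determine |image(T)|. Computing x^24 mod 32 for each x (by repeated squaring, reducing mod 32 at every step), the values T(0), T(1), …, T(31) are: 0, 1, 0, 1, 0, 1, 0, 1, 0, 1, 0, 1, 0, 1, 0, 1, 0, 1, 0, 1, 0, 1, 0, 1, 0, 1, 0, 1, 0, 1, 0, 1.
The distinct values are {0, 1}; there are 2 of them.

2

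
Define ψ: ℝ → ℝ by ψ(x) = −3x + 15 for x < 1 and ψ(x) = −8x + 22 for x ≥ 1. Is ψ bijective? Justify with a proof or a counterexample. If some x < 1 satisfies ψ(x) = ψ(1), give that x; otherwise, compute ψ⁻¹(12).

Both pieces are strictly decreasing (slopes −3 and −8), so each is injective on its own interval.
The left piece maps (−∞, 1) onto (12, ∞); the right piece maps [1, ∞) onto (−∞, 14].
These images overlap. In particular ψ(1) = 14 (right piece), and solving −3x + 15 = 14 on the left piece gives x = 1/3 < 1.
So ψ(1/3) = ψ(1) with 1/3 ≠ 1, and ψ is not injective, hence not bijective. This x = 1/3 is the requested value below 1.

1/3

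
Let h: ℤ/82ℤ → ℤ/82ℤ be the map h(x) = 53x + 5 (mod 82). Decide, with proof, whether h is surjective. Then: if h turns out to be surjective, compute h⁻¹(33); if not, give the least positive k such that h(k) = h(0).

Since gcd(53, 82) = 1, 53 is invertible modulo 82. Euclid's algorithm: 82 = 1·53 + 29, 53 = 1·29 + 24, 29 = 1·24 + 5, 24 = 4·5 + 4, 5 = 1·4 + 1; back-substituting gives 1 = 65·53 − 42·82, so 53⁻¹ ≡ 65 (mod 82).
For any y ∈ ℤ/82ℤ, x = 65(y − 5) mod 82 satisfies h(x) = 53·65(y − 5) + 5 ≡ y (since 53·65 ≡ 1 mod 82). So every y has a preimage.
So h is surjective.
Since h is surjective, we find h⁻¹(33): we need 53x ≡ 33 − 5 ≡ 28 (mod 82). Using 53⁻¹ = 65: x ≡ 65·28 = 1820 = 22·82 + 16, so x = 16.
Check: h(16) = 53·16 + 5 = 853 = 10·82 + 33 ≡ 33 (mod 82).

16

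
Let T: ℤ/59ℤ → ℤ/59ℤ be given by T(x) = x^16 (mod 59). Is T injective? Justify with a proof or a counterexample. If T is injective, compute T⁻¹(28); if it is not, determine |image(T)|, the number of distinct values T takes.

T(29): Repeated squaring mod 59: 29^1 ≡ 29, 29^2 ≡ 29² = 841 ≡ 15, 29^4 ≡ 15² = 225 ≡ 48, 29^8 ≡ 48² = 2304 ≡ 3, 29^16 ≡ 3² = 9. So 29^16 ≡ 9 (mod 59).
T(30): Repeated squaring mod 59: 30^1 ≡ 30, 30^2 ≡ 30² = 900 ≡ 15, 30^4 ≡ 15² = 225 ≡ 48, 30^8 ≡ 48² = 2304 ≡ 3, 30^16 ≡ 3² = 9. So 30^16 ≡ 9 (mod 59).
So T(29) = T(30) = 9 while 29 ≠ 30, hence T is not injective.
Since T is not injective, we determine |image(T)|. Computing x^16 mod 59 for each x (by repeated squaring, reducing mod 59 at every step), the values T(0), T(1), …, T(58) are: 0, 1, 46, 26, 51, 19, 16, 15, 45, 27, 48, 12, 28, 35, 41, 22, 5, 4, 3, 29, 25, 36, 21, 20, 49, 7, 17, 53, 57, 9, 9, 57, 53, 17, 7, 49, 20, 21, 36, 25, 29, 3, 4, 5, 22, 41, 35, 28, 12, 48, 27, 45, 15, 16, 19, 51, 26, 46, 1.
The distinct values are {0, 1, 3, 4, 5, 7, 9, 12, 15, 16, 17, 19, 20, 21, 22, 25, 26, 27, 28, 29, 35, 36, 41, 45, 46, 48, 49, 51, 53, 57}; there are 30 of them.

30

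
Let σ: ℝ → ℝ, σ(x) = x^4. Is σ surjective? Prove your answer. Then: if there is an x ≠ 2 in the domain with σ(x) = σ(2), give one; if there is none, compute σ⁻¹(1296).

-2

Since 4 is even, x^4 ≥ 0 for all x ∈ ℝ, so −1 ∈ ℝ has no preimage. So σ is not surjective.
For the follow-up, such an x exists: taking x = −2 ∈ ℝ gives σ(−2) = 16 = σ(2) with −2 ≠ 2.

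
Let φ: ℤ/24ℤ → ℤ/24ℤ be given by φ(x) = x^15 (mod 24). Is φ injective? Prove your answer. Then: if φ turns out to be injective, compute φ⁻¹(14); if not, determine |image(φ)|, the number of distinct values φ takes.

φ(0) = 0^15 = 0.
φ(6): Repeated squaring mod 24: 6^1 ≡ 6, 6^2 ≡ 6² = 36 ≡ 12, 6^4 ≡ 12² = 144 ≡ 0, 6^8 ≡ 0² = 0. Since 15 = 8 + 4 + 2 + 1, 6^15 ≡ 0·0·12·6: 0·0 = 0, then 0·12 = 0, then 0·6 = 0. So 6^15 ≡ 0 (mod 24).
So φ(0) = φ(6) = 0 while 0 ≠ 6, thus φ is not injective.
Since φ is not injective, we determine |image(φ)|. Computing x^15 mod 24 for each x (by repeated squaring, reducing mod 24 at every step), the values φ(0), φ(1), …, φ(23) are: 0, 1, 8, 3, 16, 5, 0, 7, 8, 9, 16, 11, 0, 13, 8, 15, 16, 17, 0, 19, 8, 21, 16, 23.
The distinct values are {0, 1, 3, 5, 7, 8, 9, 11, 13, 15, 16, 17, 19, 21, 23}; there are 15 of them.

15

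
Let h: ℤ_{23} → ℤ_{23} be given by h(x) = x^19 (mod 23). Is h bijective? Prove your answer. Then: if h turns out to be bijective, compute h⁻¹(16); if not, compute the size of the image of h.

Since 23 is prime, the nonzero elements of ℤ_{23} form a cyclic group of order 22.
As gcd(19, 22) = 1, raising to the 19th power is a bijection on this group: if s^19 ≡ t^19 then (st^{−1})^19 = 1, and the only element of order dividing gcd(19, 22) = 1 is 1, so s = t.
With h(0) = 0 this makes h injective on all of ℤ_{23}, hence bijective (finite equal-size domain and codomain). In particular h is bijective.
Since h is bijective, we find the preimage of 16. The inverse of x ↦ x^19 on (ℤ_{23})^× is x ↦ x^7, because 19·7 = 133 = 6·22 + 1 ≡ 1 (mod 22) and x^{22} = 1 for x ≠ 0 (Fermat). So h⁻¹(16) = 16^7 mod 23.
Repeated squaring mod 23: 16^1 ≡ 16, 16^2 ≡ 16² = 256 ≡ 3, 16^4 ≡ 3² = 9. Since 7 = 4 + 2 + 1, 16^7 ≡ 9·3·16: 9·3 = 27 ≡ 4, then 4·16 = 64 ≡ 18. So 16^7 ≡ 18 (mod 23).
Hence h⁻¹(16) = 18.

18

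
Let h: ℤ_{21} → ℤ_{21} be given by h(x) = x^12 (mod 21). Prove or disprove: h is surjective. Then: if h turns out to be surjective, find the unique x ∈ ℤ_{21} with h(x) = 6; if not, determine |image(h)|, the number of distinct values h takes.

4

h(1) = 1^12 = 1.
h(2): Repeated squaring mod 21: 2^1 ≡ 2, 2^2 ≡ 2² = 4, 2^4 ≡ 4² = 16, 2^8 ≡ 16² = 256 ≡ 4. Since 12 = 8 + 4, 2^12 ≡ 4·16: 4·16 = 64 ≡ 1. So 2^12 ≡ 1 (mod 21).
So h(1) = h(2) = 1 while 1 ≠ 2, thus h is not injective.
A non-injective map from the 21-element set ℤ_{21} to itself takes at most 20 distinct values, so it cannot be surjective. Therefore h is not surjective.
Since h is not surjective, we determine |image(h)|. Computing x^12 mod 21 for each x (by repeated squaring, reducing mod 21 at every step), the values h(0), h(1), …, h(20) are: 0, 1, 1, 15, 1, 1, 15, 7, 1, 15, 1, 1, 15, 1, 7, 15, 1, 1, 15, 1, 1.
The distinct values are {0, 1, 7, 15}; there are 4 of them.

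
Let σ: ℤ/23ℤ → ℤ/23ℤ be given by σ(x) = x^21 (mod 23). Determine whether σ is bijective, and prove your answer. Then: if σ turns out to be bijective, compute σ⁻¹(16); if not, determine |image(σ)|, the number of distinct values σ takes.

13

Since 23 is prime, the nonzero elements of ℤ/23ℤ form a cyclic group of order 22.
As gcd(21, 22) = 1, raising to the 21st power is a bijection on this group: if u^21 ≡ v^21 then (uv^{−1})^21 = 1, and the only element of order dividing gcd(21, 22) = 1 is 1, so u = v.
With σ(0) = 0 this makes σ injective on all of ℤ/23ℤ, hence bijective (finite equal-size domain and codomain). In particular σ is bijective.
Since σ is bijective, we find the preimage of 16. The inverse of x ↦ x^21 on (ℤ/23ℤ)^× is x ↦ x^21, because 21·21 = 441 = 20·22 + 1 ≡ 1 (mod 22) and x^{22} = 1 for x ≠ 0 (Fermat). So σ⁻¹(16) = 16^21 mod 23.
Repeated squaring mod 23: 16^1 ≡ 16, 16^2 ≡ 16² = 256 ≡ 3, 16^4 ≡ 3² = 9, 16^8 ≡ 9² = 81 ≡ 12, 16^16 ≡ 12² = 144 ≡ 6. Since 21 = 16 + 4 + 1, 16^21 ≡ 6·9·16: 6·9 = 54 ≡ 8, then 8·16 = 128 ≡ 13. So 16^21 ≡ 13 (mod 23).
Hence σ⁻¹(16) = 13.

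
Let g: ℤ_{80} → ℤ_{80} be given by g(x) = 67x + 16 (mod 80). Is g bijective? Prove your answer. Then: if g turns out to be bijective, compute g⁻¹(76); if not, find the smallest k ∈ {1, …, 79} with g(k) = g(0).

20

Recall: injectivity means: for all s, t in the domain, g(s) = g(t) implies s = t.
If g(s) = g(t), then 67s ≡ 67t (mod 80). Because gcd(67, 80) = 1, we may cancel 67 to get s ≡ t (mod 80).
We now compute 67⁻¹ mod 80 explicitly. Euclid's algorithm: 80 = 1·67 + 13, 67 = 5·13 + 2, 13 = 6·2 + 1; back-substituting gives 1 = 43·67 − 36·80, so 67⁻¹ ≡ 43 (mod 80).
For any y ∈ ℤ_{80}, x = 43(y − 16) mod 80 satisfies g(x) = 67·43(y − 16) + 16 ≡ y (since 67·43 ≡ 1 mod 80). So every y has a preimage.
Thus g is bijective.
Since g is bijective, we find g⁻¹(76): we need 67x ≡ 76 − 16 ≡ 60 (mod 80). Using 67⁻¹ = 43: x ≡ 43·60 = 2580 = 32·80 + 20, so x = 20.
Check: g(20) = 67·20 + 16 = 1356 = 16·80 + 76 ≡ 76 (mod 80).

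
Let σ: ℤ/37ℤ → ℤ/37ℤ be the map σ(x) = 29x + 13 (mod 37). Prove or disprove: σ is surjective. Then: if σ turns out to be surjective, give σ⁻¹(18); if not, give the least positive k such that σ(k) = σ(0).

Since gcd(29, 37) = 1, 29 is invertible modulo 37. Euclid's algorithm: 37 = 1·29 + 8, 29 = 3·8 + 5, 8 = 1·5 + 3, 5 = 1·3 + 2, 3 = 1·2 + 1; back-substituting gives 1 = 23·29 − 18·37, so 29⁻¹ ≡ 23 (mod 37).
For any y ∈ ℤ/37ℤ, x = 23(y − 13) mod 37 satisfies σ(x) = 29·23(y − 13) + 13 ≡ y (since 29·23 ≡ 1 mod 37). So every y has a preimage.
So σ is surjective.
Since σ is surjective, we find σ⁻¹(18): we need 29x ≡ 18 − 13 ≡ 5 (mod 37). Using 29⁻¹ = 23: x ≡ 23·5 = 115 = 3·37 + 4, so x = 4.
Check: σ(4) = 29·4 + 13 = 129 = 3·37 + 18 ≡ 18 (mod 37).

4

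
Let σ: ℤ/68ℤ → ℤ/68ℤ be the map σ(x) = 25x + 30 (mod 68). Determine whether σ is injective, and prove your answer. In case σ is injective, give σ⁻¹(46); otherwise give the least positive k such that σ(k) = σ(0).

36

Recall: injectivity means: for all s, t in the domain, σ(s) = σ(t) implies s = t.
Suppose σ(s) = σ(t) in ℤ/68ℤ. Then 25s + 30 ≡ 25t + 30 (mod 68), thus 25(s − t) ≡ 0 (mod 68).
Since gcd(25, 68) = 1, 25 is invertible modulo 68, therefore s − t ≡ 0 (mod 68), i.e. s = t.
Thus σ is injective.
We now compute 25⁻¹ mod 68 explicitly. Euclid's algorithm: 68 = 2·25 + 18, 25 = 1·18 + 7, 18 = 2·7 + 4, 7 = 1·4 + 3, 4 = 1·3 + 1; back-substituting gives 1 = 49·25 − 18·68, so 25⁻¹ ≡ 49 (mod 68).
Since σ is injective, we find σ⁻¹(46): we need 25x ≡ 46 − 30 ≡ 16 (mod 68). Using 25⁻¹ = 49: x ≡ 49·16 = 784 = 11·68 + 36, so x = 36.
Check: σ(36) = 25·36 + 30 = 930 = 13·68 + 46 ≡ 46 (mod 68).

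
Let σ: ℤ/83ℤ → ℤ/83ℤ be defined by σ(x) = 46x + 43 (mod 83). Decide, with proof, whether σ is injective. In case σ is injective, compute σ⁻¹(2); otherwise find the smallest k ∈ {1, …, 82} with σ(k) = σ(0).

37

By definition, σ is injective if σ(u) = σ(v) implies u = v.
If σ(u) = σ(v), then 46u ≡ 46v (mod 83). Because gcd(46, 83) = 1, we may cancel 46 to get u ≡ v (mod 83).
Thus σ is injective.
We now compute 46⁻¹ mod 83 explicitly. Euclid's algorithm: 83 = 1·46 + 37, 46 = 1·37 + 9, 37 = 4·9 + 1; back-substituting gives 1 = 74·46 − 41·83, so 46⁻¹ ≡ 74 (mod 83).
Since σ is injective, we compute σ⁻¹(2): solve 46x + 43 ≡ 2 (mod 83), i.e. 46x ≡ 42 (mod 83).
Multiplying by 46⁻¹ = 74 gives x ≡ 74·42 = 3108 = 37·83 + 37 ≡ 37 (mod 83).
Check: σ(37) = 46·37 + 43 = 1745 = 21·83 + 2 ≡ 2 (mod 83).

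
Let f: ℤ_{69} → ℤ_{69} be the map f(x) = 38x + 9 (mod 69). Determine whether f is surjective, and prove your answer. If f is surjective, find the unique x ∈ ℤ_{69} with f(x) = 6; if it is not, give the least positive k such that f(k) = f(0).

9

Since gcd(38, 69) = 1, 38 is invertible modulo 69. Euclid's algorithm: 69 = 1·38 + 31, 38 = 1·31 + 7, 31 = 4·7 + 3, 7 = 2·3 + 1; back-substituting gives 1 = 20·38 − 11·69, so 38⁻¹ ≡ 20 (mod 69).
Then y ↦ 20(y − 9) is a two-sided inverse to f, so every y ∈ ℤ_{69} has a preimage.
So f is surjective.
Since f is surjective, we find f⁻¹(6): we need 38x ≡ 6 − 9 ≡ 66 (mod 69). Using 38⁻¹ = 20: x ≡ 20·66 = 1320 = 19·69 + 9, so x = 9.
Check: f(9) = 38·9 + 9 = 351 = 5·69 + 6 ≡ 6 (mod 69).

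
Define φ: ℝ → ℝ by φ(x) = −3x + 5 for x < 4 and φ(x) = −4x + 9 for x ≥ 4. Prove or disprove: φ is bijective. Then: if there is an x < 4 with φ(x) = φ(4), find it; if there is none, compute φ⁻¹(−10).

Both pieces are strictly decreasing (slopes −3 and −4), so each is injective on its own interval.
The left piece maps (−∞, 4) onto (−7, ∞); the right piece maps [4, ∞) onto (−∞, −7].
Since −7 = −7, the images partition ℝ: φ is injective and surjective, hence bijective.
Because the two images are disjoint, no x < 4 has φ(x) = φ(4), so we compute φ⁻¹(−10): −10 lies in (−∞, −7], so solve −4x + 9 = −10: x = (−10 − 9)/(−4) = 19/4.

19/4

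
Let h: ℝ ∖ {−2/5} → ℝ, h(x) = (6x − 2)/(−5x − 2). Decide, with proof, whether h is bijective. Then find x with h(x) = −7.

If h(x) = −6/5, cross-multiplying gives −5(6x − 2) = 6(−5x − 2), which simplifies to 10 = −12 — false.  So −6/5 has no preimage and h is not surjective.
Hence h is not bijective.
Solving h(x) = −7: cross-multiplying gives 6x − 2 = −7(−5x − 2), which rearranges to −29x = 16, so x = −16/29.

-16/29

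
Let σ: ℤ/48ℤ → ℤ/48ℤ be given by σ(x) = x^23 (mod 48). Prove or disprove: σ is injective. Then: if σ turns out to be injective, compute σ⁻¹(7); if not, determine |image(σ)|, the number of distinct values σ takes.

σ(0) = 0^23 = 0.
σ(6): Repeated squaring mod 48: 6^1 ≡ 6, 6^2 ≡ 6² = 36, 6^4 ≡ 36² = 1296 ≡ 0, 6^8 ≡ 0² = 0, 6^16 ≡ 0² = 0. Since 23 = 16 + 4 + 2 + 1, 6^23 ≡ 0·0·36·6: 0·0 = 0, then 0·36 = 0, then 0·6 = 0. So 6^23 ≡ 0 (mod 48).
So σ(0) = σ(6) = 0 while 0 ≠ 6, hence σ is not injective.
Since σ is not injective, we determine |image(σ)|. Computing x^23 mod 48 for each x (by repeated squaring, reducing mod 48 at every step), the values σ(0), σ(1), …, σ(47) are: 0, 1, 32, 27, 16, 29, 0, 7, 32, 9, 16, 35, 0, 37, 32, 15, 16, 17, 0, 43, 32, 45, 16, 23, 0, 25, 32, 3, 16, 5, 0, 31, 32, 33, 16, 11, 0, 13, 32, 39, 16, 41, 0, 19, 32, 21, 16, 47.
The distinct values are {0, 1, 3, 5, 7, 9, 11, 13, 15, 16, 17, 19, 21, 23, 25, 27, 29, 31, 32, 33, 35, 37, 39, 41, 43, 45, 47}; there are 27 of them.

27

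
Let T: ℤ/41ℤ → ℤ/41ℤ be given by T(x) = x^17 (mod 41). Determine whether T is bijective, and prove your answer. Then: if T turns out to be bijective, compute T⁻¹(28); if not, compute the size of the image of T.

11

Since 41 is prime, the nonzero elements of ℤ/41ℤ form a cyclic group of order 40.
As gcd(17, 40) = 1, raising to the 17th power is a bijection on this group: if s^17 ≡ t^17 then (st^{−1})^17 = 1, and the only element of order dividing gcd(17, 40) = 1 is 1, so s = t.
With T(0) = 0 this makes T injective on all of ℤ/41ℤ, hence bijective (finite equal-size domain and codomain). In particular T is bijective.
Since T is bijective, we find the preimage of 28. The inverse of x ↦ x^17 on (ℤ/41ℤ)^× is x ↦ x^33, because 17·33 = 561 = 14·40 + 1 ≡ 1 (mod 40) and x^{40} = 1 for x ≠ 0 (Fermat). So T⁻¹(28) = 28^33 mod 41.
Repeated squaring mod 41: 28^1 ≡ 28, 28^2 ≡ 28² = 784 ≡ 5, 28^4 ≡ 5² = 25, 28^8 ≡ 25² = 625 ≡ 10, 28^16 ≡ 10² = 100 ≡ 18, 28^32 ≡ 18² = 324 ≡ 37. Since 33 = 32 + 1, 28^33 ≡ 37·28: 37·28 = 1036 ≡ 11. So 28^33 ≡ 11 (mod 41).
Hence T⁻¹(28) = 11.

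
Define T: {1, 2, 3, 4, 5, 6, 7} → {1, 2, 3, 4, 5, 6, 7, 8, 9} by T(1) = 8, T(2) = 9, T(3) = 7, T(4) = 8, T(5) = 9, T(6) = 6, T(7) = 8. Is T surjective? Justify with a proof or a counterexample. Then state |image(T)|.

4

No element maps to 1, so T is not surjective.
The image of T is {6, 7, 8, 9}, which has 4 elements.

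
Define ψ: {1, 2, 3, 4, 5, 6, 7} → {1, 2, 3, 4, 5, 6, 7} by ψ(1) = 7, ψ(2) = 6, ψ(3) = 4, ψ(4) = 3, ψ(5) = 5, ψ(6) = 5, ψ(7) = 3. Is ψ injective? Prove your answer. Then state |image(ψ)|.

5

ψ(5) = 5 = ψ(6) with 5 ≠ 6, so ψ is not injective.
The image of ψ is {3, 4, 5, 6, 7}, which has 5 elements.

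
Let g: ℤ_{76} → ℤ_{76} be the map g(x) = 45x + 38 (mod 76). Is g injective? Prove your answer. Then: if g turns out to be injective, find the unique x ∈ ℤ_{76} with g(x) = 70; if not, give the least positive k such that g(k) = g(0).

48

Recall: g is injective when g(u) = g(v) forces u = v.
Suppose g(u) = g(v) in ℤ_{76}. Then 45u + 38 ≡ 45v + 38 (mod 76), so 45(u − v) ≡ 0 (mod 76).
Since gcd(45, 76) = 1, 45 is invertible modulo 76, thus u − v ≡ 0 (mod 76), i.e. u = v.
Thus g is injective.
We now compute 45⁻¹ mod 76 explicitly. Euclid's algorithm: 76 = 1·45 + 31, 45 = 1·31 + 14, 31 = 2·14 + 3, 14 = 4·3 + 2, 3 = 1·2 + 1; back-substituting gives 1 = 49·45 − 29·76, so 45⁻¹ ≡ 49 (mod 76).
Since g is injective, we find g⁻¹(70): we need 45x ≡ 70 − 38 ≡ 32 (mod 76). Using 45⁻¹ = 49: x ≡ 49·32 = 1568 = 20·76 + 48, so x = 48.
Check: g(48) = 45·48 + 38 = 2198 = 28·76 + 70 ≡ 70 (mod 76).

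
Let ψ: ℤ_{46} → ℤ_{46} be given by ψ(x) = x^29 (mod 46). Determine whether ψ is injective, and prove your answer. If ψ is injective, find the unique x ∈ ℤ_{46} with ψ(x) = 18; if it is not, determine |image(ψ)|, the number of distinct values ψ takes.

Computing x^29 mod 46 for each x (by repeated squaring, reducing mod 46 at every step), the values ψ(0), ψ(1), …, ψ(45) are: 0, 1, 36, 25, 8, 17, 26, 5, 12, 27, 14, 7, 16, 9, 42, 11, 18, 43, 6, 15, 44, 33, 22, 23, 24, 13, 2, 31, 40, 3, 28, 35, 4, 37, 30, 39, 32, 19, 34, 41, 20, 29, 38, 21, 10, 45.
Every element of ℤ_{46} appears exactly once in this list, so ψ is a bijection, and in particular injective.
Since ψ is injective, we read off the preimage of 18 from the same table: ψ(16) = 18, so ψ⁻¹(18) = 16.

16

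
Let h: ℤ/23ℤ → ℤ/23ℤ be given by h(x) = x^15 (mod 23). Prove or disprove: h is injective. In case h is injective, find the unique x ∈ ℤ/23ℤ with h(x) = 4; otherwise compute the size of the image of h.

Since 23 is prime, the nonzero elements of ℤ/23ℤ form a cyclic group of order 22.
As gcd(15, 22) = 1, raising to the 15th power is a bijection on this group: if x_1^15 ≡ x_2^15 then (x_1x_2^{−1})^15 = 1, and the only element of order dividing gcd(15, 22) = 1 is 1, so x_1 = x_2.
With h(0) = 0 this makes h injective on all of ℤ/23ℤ, hence bijective (finite equal-size domain and codomain). In particular h is injective.
Since h is injective, we find the preimage of 4. The inverse of x ↦ x^15 on (ℤ/23ℤ)^× is x ↦ x^3, because 15·3 = 45 = 2·22 + 1 ≡ 1 (mod 22) and x^{22} = 1 for x ≠ 0 (Fermat). So h⁻¹(4) = 4^3 mod 23.
Repeated squaring mod 23: 4^1 ≡ 4, 4^2 ≡ 4² = 16. Since 3 = 2 + 1, 4^3 ≡ 16·4: 16·4 = 64 ≡ 18. So 4^3 ≡ 18 (mod 23).
Hence h⁻¹(4) = 18.

18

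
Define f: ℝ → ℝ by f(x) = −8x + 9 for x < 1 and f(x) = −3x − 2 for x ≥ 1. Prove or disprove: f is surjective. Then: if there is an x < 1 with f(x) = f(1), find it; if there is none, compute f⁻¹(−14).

Both pieces are strictly decreasing (slopes −8 and −3), so each is injective on its own interval.
The left piece maps (−∞, 1) onto (1, ∞); the right piece maps [1, ∞) onto (−∞, −5].
The union (1, ∞) ∪ (−∞, −5] omits the interval between 1 and −5; in particular 1 has no preimage. So f is not surjective.
Because the two images are disjoint, no x < 1 has f(x) = f(1), so we compute f⁻¹(−14): −14 lies in (−∞, −5], so solve −3x − 2 = −14: x = (−14 + 2)/(−3) = 4.

4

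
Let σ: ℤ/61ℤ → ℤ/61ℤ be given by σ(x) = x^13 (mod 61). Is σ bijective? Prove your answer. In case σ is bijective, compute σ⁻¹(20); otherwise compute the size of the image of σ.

Since 61 is prime, the nonzero elements of ℤ/61ℤ form a cyclic group of order 60.
As gcd(13, 60) = 1, raising to the 13th power is a bijection on this group: if u^13 ≡ v^13 then (uv^{−1})^13 = 1, and the only element of order dividing gcd(13, 60) = 1 is 1, so u = v.
With σ(0) = 0 this makes σ injective on all of ℤ/61ℤ, hence bijective (finite equal-size domain and codomain). In particular σ is bijective.
Since σ is bijective, we find the preimage of 20. The inverse of x ↦ x^13 on (ℤ/61ℤ)^× is x ↦ x^37, because 13·37 = 481 = 8·60 + 1 ≡ 1 (mod 60) and x^{60} = 1 for x ≠ 0 (Fermat). So σ⁻¹(20) = 20^37 mod 61.
Repeated squaring mod 61: 20^1 ≡ 20, 20^2 ≡ 20² = 400 ≡ 34, 20^4 ≡ 34² = 1156 ≡ 58, 20^8 ≡ 58² = 3364 ≡ 9, 20^16 ≡ 9² = 81 ≡ 20, 20^32 ≡ 20² = 400 ≡ 34. Since 37 = 32 + 4 + 1, 20^37 ≡ 34·58·20: 34·58 = 1972 ≡ 20, then 20·20 = 400 ≡ 34. So 20^37 ≡ 34 (mod 61).
Hence σ⁻¹(20) = 34.

34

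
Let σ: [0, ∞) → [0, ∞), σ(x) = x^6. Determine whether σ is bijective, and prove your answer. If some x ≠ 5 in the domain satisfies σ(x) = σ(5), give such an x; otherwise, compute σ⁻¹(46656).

6

On [0, ∞), x ↦ x^6 is strictly increasing (injective) and for any y ∈ [0, ∞) the 6th root y^{1/6} lies in [0, ∞) (surjective). So σ is bijective.
Since x ↦ x^6 is strictly increasing on [0, ∞), it is injective there, so no x ≠ 5 in the domain has σ(x) = σ(5). We therefore compute σ⁻¹(46656) = 46656^{1/6} = 6 (indeed 6^6 = 46656).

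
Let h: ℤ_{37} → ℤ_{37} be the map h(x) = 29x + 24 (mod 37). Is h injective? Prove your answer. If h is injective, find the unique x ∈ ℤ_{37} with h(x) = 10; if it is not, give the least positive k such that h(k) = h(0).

11

Recall that h is injective if h(x_1) = h(x_2) implies x_1 = x_2.
If h(x_1) = h(x_2), then 29x_1 ≡ 29x_2 (mod 37). Because gcd(29, 37) = 1, we may cancel 29 to get x_1 ≡ x_2 (mod 37).
So h is injective.
We now compute 29⁻¹ mod 37 explicitly. Euclid's algorithm: 37 = 1·29 + 8, 29 = 3·8 + 5, 8 = 1·5 + 3, 5 = 1·3 + 2, 3 = 1·2 + 1; back-substituting gives 1 = 23·29 − 18·37, so 29⁻¹ ≡ 23 (mod 37).
Since h is injective, we find h⁻¹(10): we need 29x ≡ 10 − 24 ≡ 23 (mod 37). Using 29⁻¹ = 23: x ≡ 23·23 = 529 = 14·37 + 11, so x = 11.
Check: h(11) = 29·11 + 24 = 343 = 9·37 + 10 ≡ 10 (mod 37).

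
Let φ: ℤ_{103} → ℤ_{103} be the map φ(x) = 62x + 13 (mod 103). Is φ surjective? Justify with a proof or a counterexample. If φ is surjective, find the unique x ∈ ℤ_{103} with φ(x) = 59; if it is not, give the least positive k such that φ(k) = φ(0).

24

Since gcd(62, 103) = 1, 62 is invertible modulo 103. Euclid's algorithm: 103 = 1·62 + 41, 62 = 1·41 + 21, 41 = 1·21 + 20, 21 = 1·20 + 1; back-substituting gives 1 = 5·62 − 3·103, so 62⁻¹ ≡ 5 (mod 103).
Then y ↦ 5(y − 13) is a two-sided inverse to φ, so every y ∈ ℤ_{103} has a preimage.
So φ is surjective.
Since φ is surjective, we compute φ⁻¹(59): solve 62x + 13 ≡ 59 (mod 103), i.e. 62x ≡ 46 (mod 103).
Multiplying by 62⁻¹ = 5 gives x ≡ 5·46 = 230 = 2·103 + 24 ≡ 24 (mod 103).
Check: φ(24) = 62·24 + 13 = 1501 = 14·103 + 59 ≡ 59 (mod 103).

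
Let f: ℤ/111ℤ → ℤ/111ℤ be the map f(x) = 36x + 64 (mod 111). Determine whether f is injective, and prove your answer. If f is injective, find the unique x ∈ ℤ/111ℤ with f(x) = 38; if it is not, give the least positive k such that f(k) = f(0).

37

We have gcd(36, 111) = 3 > 1. Taking s = 0 and t = 37: f(0) = 64 and f(37) = 36·37 + 64 = 1396 ≡ 64 (mod 111).
So f(0) = f(37) while 0 ≠ 37, so f is not injective.
Since f is not injective, we find the least positive k with f(k) = f(0): this means 36k ≡ 0 (mod 111), i.e. 111 ∣ 36k. Since gcd(36, 111) = 3, dividing through by 3 this holds exactly when 37 ∣ 12k, and as gcd(12, 37) = 1, exactly when 37 ∣ k.
The smallest positive such k is 37.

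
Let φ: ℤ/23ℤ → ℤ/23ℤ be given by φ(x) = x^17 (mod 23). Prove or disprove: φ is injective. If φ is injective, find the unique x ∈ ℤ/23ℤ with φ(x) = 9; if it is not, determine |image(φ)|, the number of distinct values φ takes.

Since 23 is prime, the nonzero elements of ℤ/23ℤ form a cyclic group of order 22.
As gcd(17, 22) = 1, raising to the 17th power is a bijection on this group: if x_1^17 ≡ x_2^17 then (x_1x_2^{−1})^17 = 1, and the only element of order dividing gcd(17, 22) = 1 is 1, so x_1 = x_2.
With φ(0) = 0 this makes φ injective on all of ℤ/23ℤ, hence bijective (finite equal-size domain and codomain). In particular φ is injective.
Since φ is injective, we find the preimage of 9. The inverse of x ↦ x^17 on (ℤ/23ℤ)^× is x ↦ x^13, because 17·13 = 221 = 10·22 + 1 ≡ 1 (mod 22) and x^{22} = 1 for x ≠ 0 (Fermat). So φ⁻¹(9) = 9^13 mod 23.
Repeated squaring mod 23: 9^1 ≡ 9, 9^2 ≡ 9² = 81 ≡ 12, 9^4 ≡ 12² = 144 ≡ 6, 9^8 ≡ 6² = 36 ≡ 13. Since 13 = 8 + 4 + 1, 9^13 ≡ 13·6·9: 13·6 = 78 ≡ 9, then 9·9 = 81 ≡ 12. So 9^13 ≡ 12 (mod 23).
Hence φ⁻¹(9) = 12.

12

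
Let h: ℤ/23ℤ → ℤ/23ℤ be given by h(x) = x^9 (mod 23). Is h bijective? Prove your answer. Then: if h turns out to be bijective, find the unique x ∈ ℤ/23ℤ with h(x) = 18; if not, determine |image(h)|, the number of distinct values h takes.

Since 23 is prime, the nonzero elements of ℤ/23ℤ form a cyclic group of order 22.
As gcd(9, 22) = 1, raising to the 9th power is a bijection on this group: if s^9 ≡ t^9 then (st^{−1})^9 = 1, and the only element of order dividing gcd(9, 22) = 1 is 1, so s = t.
With h(0) = 0 this makes h injective on all of ℤ/23ℤ, hence bijective (finite equal-size domain and codomain). In particular h is bijective.
Since h is bijective, we find the preimage of 18. The inverse of x ↦ x^9 on (ℤ/23ℤ)^× is x ↦ x^5, because 9·5 = 45 = 2·22 + 1 ≡ 1 (mod 22) and x^{22} = 1 for x ≠ 0 (Fermat). So h⁻¹(18) = 18^5 mod 23.
Repeated squaring mod 23: 18^1 ≡ 18, 18^2 ≡ 18² = 324 ≡ 2, 18^4 ≡ 2² = 4. Since 5 = 4 + 1, 18^5 ≡ 4·18: 4·18 = 72 ≡ 3. So 18^5 ≡ 3 (mod 23).
Hence h⁻¹(18) = 3.

3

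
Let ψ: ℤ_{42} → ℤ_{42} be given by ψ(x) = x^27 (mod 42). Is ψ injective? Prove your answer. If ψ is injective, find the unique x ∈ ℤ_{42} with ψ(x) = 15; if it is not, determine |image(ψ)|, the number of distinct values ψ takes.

18

ψ(2): Repeated squaring mod 42: 2^1 ≡ 2, 2^2 ≡ 2² = 4, 2^4 ≡ 4² = 16, 2^8 ≡ 16² = 256 ≡ 4, 2^16 ≡ 4² = 16. Since 27 = 16 + 8 + 2 + 1, 2^27 ≡ 16·4·4·2: 16·4 = 64 ≡ 22, then 22·4 = 88 ≡ 4, then 4·2 = 8. So 2^27 ≡ 8 (mod 42).
ψ(8): Repeated squaring mod 42: 8^1 ≡ 8, 8^2 ≡ 8² = 64 ≡ 22, 8^4 ≡ 22² = 484 ≡ 22, 8^8 ≡ 22² = 484 ≡ 22, 8^16 ≡ 22² = 484 ≡ 22. Since 27 = 16 + 8 + 2 + 1, 8^27 ≡ 22·22·22·8: 22·22 = 484 ≡ 22, then 22·22 = 484 ≡ 22, then 22·8 = 176 ≡ 8. So 8^27 ≡ 8 (mod 42).
So ψ(2) = ψ(8) = 8 while 2 ≠ 8, so ψ is not injective.
Since ψ is not injective, we determine |image(ψ)|. Computing x^27 mod 42 for each x (by repeated squaring, reducing mod 42 at every step), the values ψ(0), ψ(1), …, ψ(41) are: 0, 1, 8, 27, 22, 41, 6, 7, 8, 15, 34, 29, 6, 13, 14, 15, 22, 41, 36, 13, 20, 21, 22, 29, 6, 1, 20, 27, 28, 29, 36, 13, 8, 27, 34, 35, 36, 1, 20, 15, 34, 41.
The distinct values are {0, 1, 6, 7, 8, 13, 14, 15, 20, 21, 22, 27, 28, 29, 34, 35, 36, 41}; there are 18 of them.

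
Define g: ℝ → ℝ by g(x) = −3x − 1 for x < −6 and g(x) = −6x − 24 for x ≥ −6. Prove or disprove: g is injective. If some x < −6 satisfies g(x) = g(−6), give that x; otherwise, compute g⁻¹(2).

Both pieces are strictly decreasing (slopes −3 and −6), so each is injective on its own interval.
The left piece maps (−∞, −6) onto (17, ∞); the right piece maps [−6, ∞) onto (−∞, 12].
These images are disjoint, so no value is attained by both pieces. So g is injective.
Because the two images are disjoint, no x < −6 has g(x) = g(−6), so we compute g⁻¹(2): 2 lies in (−∞, 12], so solve −6x − 24 = 2: x = (2 + 24)/(−6) = −13/3.

-13/3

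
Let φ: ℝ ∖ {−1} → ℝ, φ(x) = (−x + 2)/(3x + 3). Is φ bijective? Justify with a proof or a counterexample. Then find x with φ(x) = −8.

-26/23

If φ(x) = −1/3, cross-multiplying gives 3(−x + 2) = −1(3x + 3), which simplifies to 6 = −3 — false.  So −1/3 has no preimage and φ is not surjective.
Hence φ is not bijective.
Solving φ(x) = −8: cross-multiplying gives −x + 2 = −8(3x + 3), which rearranges to 23x = −26, so x = −26/23.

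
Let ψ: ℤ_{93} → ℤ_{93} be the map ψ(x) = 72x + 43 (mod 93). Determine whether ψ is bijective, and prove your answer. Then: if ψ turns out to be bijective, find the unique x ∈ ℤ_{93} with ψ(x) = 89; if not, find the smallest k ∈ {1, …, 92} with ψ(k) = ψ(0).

31

Recall that ψ is injective if ψ(x_1) = ψ(x_2) implies x_1 = x_2.
We have gcd(72, 93) = 3 > 1. Taking x_1 = 0 and x_2 = 31: ψ(0) = 43 and ψ(31) = 72·31 + 43 = 2275 ≡ 43 (mod 93).
So ψ(0) = ψ(31) while 0 ≠ 31, thus ψ is not injective, hence not bijective.
Since ψ is not bijective, we find the least positive k with ψ(k) = ψ(0): this means 72k ≡ 0 (mod 93), i.e. 93 ∣ 72k. Since gcd(72, 93) = 3, dividing through by 3 this holds exactly when 31 ∣ 24k, and as gcd(24, 31) = 1, exactly when 31 ∣ k.
The smallest positive such k is 31.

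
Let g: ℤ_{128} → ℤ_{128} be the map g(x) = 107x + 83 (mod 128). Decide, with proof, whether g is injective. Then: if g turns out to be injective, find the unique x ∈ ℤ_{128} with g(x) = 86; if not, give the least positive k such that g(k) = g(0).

73

Suppose g(x_1) = g(x_2) in ℤ_{128}. Then 107x_1 + 83 ≡ 107x_2 + 83 (mod 128), so 107(x_1 − x_2) ≡ 0 (mod 128).
Since gcd(107, 128) = 1, 107 is invertible modulo 128, hence x_1 − x_2 ≡ 0 (mod 128), i.e. x_1 = x_2.
Therefore g is injective.
We now compute 107⁻¹ mod 128 explicitly. Euclid's algorithm: 128 = 1·107 + 21, 107 = 5·21 + 2, 21 = 10·2 + 1; back-substituting gives 1 = 67·107 − 56·128, so 107⁻¹ ≡ 67 (mod 128).
Since g is injective, we find g⁻¹(86): we need 107x ≡ 86 − 83 ≡ 3 (mod 128). Using 107⁻¹ = 67: x ≡ 67·3 = 201 = 1·128 + 73, so x = 73.
Check: g(73) = 107·73 + 83 = 7894 = 61·128 + 86 ≡ 86 (mod 128).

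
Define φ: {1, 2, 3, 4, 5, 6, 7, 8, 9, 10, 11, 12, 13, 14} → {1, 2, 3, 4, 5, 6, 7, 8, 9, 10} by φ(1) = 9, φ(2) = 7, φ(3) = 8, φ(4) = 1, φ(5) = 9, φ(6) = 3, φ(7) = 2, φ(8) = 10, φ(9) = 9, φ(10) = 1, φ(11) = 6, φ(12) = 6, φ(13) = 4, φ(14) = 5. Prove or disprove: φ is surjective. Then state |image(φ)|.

10

Every element of the codomain has a preimage: 1 = φ(4), 2 = φ(7), 3 = φ(6), 4 = φ(13), 5 = φ(14), 6 = φ(11), 7 = φ(2), 8 = φ(3), 9 = φ(1), 10 = φ(8).
Thus φ is surjective.
The image of φ is {1, 2, 3, 4, 5, 6, 7, 8, 9, 10}, which has 10 elements.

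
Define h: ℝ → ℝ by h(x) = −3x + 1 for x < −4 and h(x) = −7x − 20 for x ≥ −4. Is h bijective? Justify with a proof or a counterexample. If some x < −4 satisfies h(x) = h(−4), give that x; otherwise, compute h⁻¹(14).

Both pieces are strictly decreasing (slopes −3 and −7), so each is injective on its own interval.
The left piece maps (−∞, −4) onto (13, ∞); the right piece maps [−4, ∞) onto (−∞, 8].
The images leave a gap (13 has no preimage), so h is not surjective, hence not bijective.
Because the two images are disjoint, no x < −4 has h(x) = h(−4), so we compute h⁻¹(14): 14 lies in (13, ∞), so solve −3x + 1 = 14: x = (14 − 1)/(−3) = −13/3.

-13/3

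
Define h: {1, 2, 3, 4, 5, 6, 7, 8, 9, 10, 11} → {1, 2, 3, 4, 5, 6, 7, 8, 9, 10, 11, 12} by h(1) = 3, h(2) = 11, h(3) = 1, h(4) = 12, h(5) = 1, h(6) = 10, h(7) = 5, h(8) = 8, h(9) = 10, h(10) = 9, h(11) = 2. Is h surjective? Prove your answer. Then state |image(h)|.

No element maps to 4, so h is not surjective.
The image of h is {1, 2, 3, 5, 8, 9, 10, 11, 12}, which has 9 elements.

9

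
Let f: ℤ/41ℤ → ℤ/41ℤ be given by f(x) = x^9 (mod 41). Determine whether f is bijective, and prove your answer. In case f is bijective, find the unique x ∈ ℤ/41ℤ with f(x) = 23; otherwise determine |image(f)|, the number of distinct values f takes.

Since 41 is prime, the nonzero elements of ℤ/41ℤ form a cyclic group of order 40.
As gcd(9, 40) = 1, raising to the 9th power is a bijection on this group: if a^9 ≡ b^9 then (ab^{−1})^9 = 1, and the only element of order dividing gcd(9, 40) = 1 is 1, so a = b.
With f(0) = 0 this makes f injective on all of ℤ/41ℤ, hence bijective (finite equal-size domain and codomain). In particular f is bijective.
Since f is bijective, we find the preimage of 23. The inverse of x ↦ x^9 on (ℤ/41ℤ)^× is x ↦ x^9, because 9·9 = 81 = 2·40 + 1 ≡ 1 (mod 40) and x^{40} = 1 for x ≠ 0 (Fermat). So f⁻¹(23) = 23^9 mod 41.
Repeated squaring mod 41: 23^1 ≡ 23, 23^2 ≡ 23² = 529 ≡ 37, 23^4 ≡ 37² = 1369 ≡ 16, 23^8 ≡ 16² = 256 ≡ 10. Since 9 = 8 + 1, 23^9 ≡ 10·23: 10·23 = 230 ≡ 25. So 23^9 ≡ 25 (mod 41).
Hence f⁻¹(23) = 25.

25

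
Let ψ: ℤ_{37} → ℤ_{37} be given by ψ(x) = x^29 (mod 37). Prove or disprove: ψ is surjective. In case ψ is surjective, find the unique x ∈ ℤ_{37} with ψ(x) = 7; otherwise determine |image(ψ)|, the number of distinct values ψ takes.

Since 37 is prime, the nonzero elements of ℤ_{37} form a cyclic group of order 36.
As gcd(29, 36) = 1, raising to the 29th power is a bijection on this group: if s^29 ≡ t^29 then (st^{−1})^29 = 1, and the only element of order dividing gcd(29, 36) = 1 is 1, so s = t.
With ψ(0) = 0 this makes ψ injective on all of ℤ_{37}, hence bijective (finite equal-size domain and codomain). In particular ψ is surjective.
Since ψ is surjective, we find the preimage of 7. The inverse of x ↦ x^29 on (ℤ_{37})^× is x ↦ x^5, because 29·5 = 145 = 4·36 + 1 ≡ 1 (mod 36) and x^{36} = 1 for x ≠ 0 (Fermat). So ψ⁻¹(7) = 7^5 mod 37.
Repeated squaring mod 37: 7^1 ≡ 7, 7^2 ≡ 7² = 49 ≡ 12, 7^4 ≡ 12² = 144 ≡ 33. Since 5 = 4 + 1, 7^5 ≡ 33·7: 33·7 = 231 ≡ 9. So 7^5 ≡ 9 (mod 37).
Hence ψ⁻¹(7) = 9.

9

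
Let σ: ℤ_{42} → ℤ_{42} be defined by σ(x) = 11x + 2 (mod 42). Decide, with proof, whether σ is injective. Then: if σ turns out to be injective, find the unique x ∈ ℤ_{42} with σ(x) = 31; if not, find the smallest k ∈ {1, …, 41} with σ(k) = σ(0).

37

Suppose σ(s) = σ(t) in ℤ_{42}. Then 11s + 2 ≡ 11t + 2 (mod 42), thus 11(s − t) ≡ 0 (mod 42).
Since gcd(11, 42) = 1, 11 is invertible modulo 42, hence s − t ≡ 0 (mod 42), i.e. s = t.
So σ is injective.
We now compute 11⁻¹ mod 42 explicitly. Euclid's algorithm: 42 = 3·11 + 9, 11 = 1·9 + 2, 9 = 4·2 + 1; back-substituting gives 1 = 23·11 − 6·42, so 11⁻¹ ≡ 23 (mod 42).
Since σ is injective, we find σ⁻¹(31): we need 11x ≡ 31 − 2 ≡ 29 (mod 42). Using 11⁻¹ = 23: x ≡ 23·29 = 667 = 15·42 + 37, so x = 37.
Check: σ(37) = 11·37 + 2 = 409 = 9·42 + 31 ≡ 31 (mod 42).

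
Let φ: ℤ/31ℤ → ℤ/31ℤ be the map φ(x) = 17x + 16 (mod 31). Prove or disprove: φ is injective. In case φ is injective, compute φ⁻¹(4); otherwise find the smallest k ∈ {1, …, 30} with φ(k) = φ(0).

Suppose φ(x_1) = φ(x_2) in ℤ/31ℤ. Then 17x_1 + 16 ≡ 17x_2 + 16 (mod 31), therefore 17(x_1 − x_2) ≡ 0 (mod 31).
Since gcd(17, 31) = 1, 17 is invertible modulo 31, therefore x_1 − x_2 ≡ 0 (mod 31), i.e. x_1 = x_2.
So φ is injective.
We now compute 17⁻¹ mod 31 explicitly. Euclid's algorithm: 31 = 1·17 + 14, 17 = 1·14 + 3, 14 = 4·3 + 2, 3 = 1·2 + 1; back-substituting gives 1 = 11·17 − 6·31, so 17⁻¹ ≡ 11 (mod 31).
Since φ is injective, we find φ⁻¹(4): we need 17x ≡ 4 − 16 ≡ 19 (mod 31). Using 17⁻¹ = 11: x ≡ 11·19 = 209 = 6·31 + 23, so x = 23.
Check: φ(23) = 17·23 + 16 = 407 = 13·31 + 4 ≡ 4 (mod 31).

23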